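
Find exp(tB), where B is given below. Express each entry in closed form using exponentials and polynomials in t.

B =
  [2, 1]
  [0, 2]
e^{tB} =
  [exp(2*t), t*exp(2*t)]
  [0, exp(2*t)]

Strategy: write B = P · J · P⁻¹ where J is a Jordan canonical form, so e^{tB} = P · e^{tJ} · P⁻¹, and e^{tJ} can be computed block-by-block.

B has Jordan form
J =
  [2, 1]
  [0, 2]
(up to reordering of blocks).

Per-block formulas:
  For a 2×2 Jordan block J_2(2): exp(t · J_2(2)) = e^(2t)·(I + t·N), where N is the 2×2 nilpotent shift.

After assembling e^{tJ} and conjugating by P, we get:

e^{tB} =
  [exp(2*t), t*exp(2*t)]
  [0, exp(2*t)]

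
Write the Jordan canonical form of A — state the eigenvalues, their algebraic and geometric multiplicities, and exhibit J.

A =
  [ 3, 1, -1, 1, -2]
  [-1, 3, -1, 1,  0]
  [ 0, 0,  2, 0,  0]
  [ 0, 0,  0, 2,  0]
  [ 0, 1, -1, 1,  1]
J_2(2) ⊕ J_1(2) ⊕ J_1(2) ⊕ J_1(3)

The characteristic polynomial is
  det(x·I − A) = x^5 - 11*x^4 + 48*x^3 - 104*x^2 + 112*x - 48 = (x - 3)*(x - 2)^4

Eigenvalues and multiplicities (the geometric multiplicity of λ is n − rank(A − λI), which equals the number of Jordan blocks for λ):
  λ = 2: algebraic multiplicity = 4, geometric multiplicity = 3
  λ = 3: algebraic multiplicity = 1, geometric multiplicity = 1

Determining the block sizes for each eigenvalue:
  λ = 2: 3 blocks summing to 4 forces exactly one block of size 2 and the rest size 1 → block sizes [2, 1, 1]
  λ = 3: one block (gm = 1), so the single block has size am = 1 → block sizes [1]

Assembling the blocks gives a Jordan form
J =
  [2, 1, 0, 0, 0]
  [0, 2, 0, 0, 0]
  [0, 0, 2, 0, 0]
  [0, 0, 0, 2, 0]
  [0, 0, 0, 0, 3]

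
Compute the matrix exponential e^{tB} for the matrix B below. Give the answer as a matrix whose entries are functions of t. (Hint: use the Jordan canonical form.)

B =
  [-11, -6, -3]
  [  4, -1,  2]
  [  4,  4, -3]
e^{tB} =
  [-6*t*exp(-5*t) + exp(-5*t), -6*t*exp(-5*t), -3*t*exp(-5*t)]
  [4*t*exp(-5*t), 4*t*exp(-5*t) + exp(-5*t), 2*t*exp(-5*t)]
  [4*t*exp(-5*t), 4*t*exp(-5*t), 2*t*exp(-5*t) + exp(-5*t)]

Strategy: write B = P · J · P⁻¹ where J is a Jordan canonical form, so e^{tB} = P · e^{tJ} · P⁻¹, and e^{tJ} can be computed block-by-block.

B has Jordan form
J =
  [-5,  1,  0]
  [ 0, -5,  0]
  [ 0,  0, -5]
(up to reordering of blocks).

Per-block formulas:
  For a 2×2 Jordan block J_2(-5): exp(t · J_2(-5)) = e^(-5t)·(I + t·N), where N is the 2×2 nilpotent shift.
  For a 1×1 block at λ = -5: exp(t · [-5]) = [e^(-5t)].

After assembling e^{tJ} and conjugating by P, we get:

e^{tB} =
  [-6*t*exp(-5*t) + exp(-5*t), -6*t*exp(-5*t), -3*t*exp(-5*t)]
  [4*t*exp(-5*t), 4*t*exp(-5*t) + exp(-5*t), 2*t*exp(-5*t)]
  [4*t*exp(-5*t), 4*t*exp(-5*t), 2*t*exp(-5*t) + exp(-5*t)]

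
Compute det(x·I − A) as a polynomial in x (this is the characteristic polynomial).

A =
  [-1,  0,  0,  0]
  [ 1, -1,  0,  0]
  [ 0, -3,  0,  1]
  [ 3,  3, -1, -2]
x^4 + 4*x^3 + 6*x^2 + 4*x + 1

Expanding det(x·I − A) (e.g. by cofactor expansion or by noting that A is similar to its Jordan form J, which has the same characteristic polynomial as A) gives
  χ_A(x) = x^4 + 4*x^3 + 6*x^2 + 4*x + 1
which factors as (x + 1)^4. The eigenvalues (with algebraic multiplicities) are λ = -1 with multiplicity 4.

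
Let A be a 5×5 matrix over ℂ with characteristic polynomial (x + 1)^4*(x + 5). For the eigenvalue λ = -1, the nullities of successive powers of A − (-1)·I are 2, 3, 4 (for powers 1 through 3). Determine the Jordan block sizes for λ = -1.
Block sizes for λ = -1: [3, 1]

From the dimensions of kernels of powers, the number of Jordan blocks of size at least j is d_j − d_{j−1} where d_j = dim ker(N^j) (with d_0 = 0). Computing the differences gives [2, 1, 1].
The number of blocks of size exactly k is (#blocks of size ≥ k) − (#blocks of size ≥ k + 1), so the partition is: 1 block(s) of size 1, 1 block(s) of size 3.
In nonincreasing order the block sizes are [3, 1].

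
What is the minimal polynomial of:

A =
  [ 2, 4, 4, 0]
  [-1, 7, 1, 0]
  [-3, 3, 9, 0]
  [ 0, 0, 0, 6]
x^2 - 12*x + 36

The characteristic polynomial is χ_A(x) = (x - 6)^4, so the eigenvalues are known. The minimal polynomial is
  m_A(x) = Π_λ (x − λ)^{k_λ}
where k_λ is the size of the *largest* Jordan block for λ (equivalently, the smallest k with (A − λI)^k v = 0 for every generalised eigenvector v of λ).

  λ = 6: largest Jordan block has size 2, contributing (x − 6)^2

So m_A(x) = (x - 6)^2 = x^2 - 12*x + 36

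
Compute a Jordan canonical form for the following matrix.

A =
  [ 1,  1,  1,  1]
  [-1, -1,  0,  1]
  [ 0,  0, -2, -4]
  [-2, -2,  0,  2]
J_3(0) ⊕ J_1(0)

The characteristic polynomial is
  det(x·I − A) = x^4

Eigenvalues and multiplicities (the geometric multiplicity of λ is n − rank(A − λI), which equals the number of Jordan blocks for λ):
  λ = 0: algebraic multiplicity = 4, geometric multiplicity = 2

Determining the block sizes for each eigenvalue:
  λ = 0: with am = 4 and gm = 2, the partition is not yet determined (e.g. several partitions of 4 into 2 parts exist). Let N = A − (0)·I. Computing rank(N^1) = 2, rank(N^2) = 1, rank(N^3) = 0; the number of blocks of size ≥ j is rank(N^{j−1}) − rank(N^j), giving [2, 1, 1]. So we have 1 block(s) of size 3, 1 block(s) of size 1 → block sizes [3, 1]

Assembling the blocks gives a Jordan form
J =
  [0, 1, 0, 0]
  [0, 0, 1, 0]
  [0, 0, 0, 0]
  [0, 0, 0, 0]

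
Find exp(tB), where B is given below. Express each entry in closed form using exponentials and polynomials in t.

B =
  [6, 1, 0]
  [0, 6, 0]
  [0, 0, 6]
e^{tB} =
  [exp(6*t), t*exp(6*t), 0]
  [0, exp(6*t), 0]
  [0, 0, exp(6*t)]

Strategy: write B = P · J · P⁻¹ where J is a Jordan canonical form, so e^{tB} = P · e^{tJ} · P⁻¹, and e^{tJ} can be computed block-by-block.

B has Jordan form
J =
  [6, 1, 0]
  [0, 6, 0]
  [0, 0, 6]
(up to reordering of blocks).

Per-block formulas:
  For a 1×1 block at λ = 6: exp(t · [6]) = [e^(6t)].
  For a 2×2 Jordan block J_2(6): exp(t · J_2(6)) = e^(6t)·(I + t·N), where N is the 2×2 nilpotent shift.

After assembling e^{tJ} and conjugating by P, we get:

e^{tB} =
  [exp(6*t), t*exp(6*t), 0]
  [0, exp(6*t), 0]
  [0, 0, exp(6*t)]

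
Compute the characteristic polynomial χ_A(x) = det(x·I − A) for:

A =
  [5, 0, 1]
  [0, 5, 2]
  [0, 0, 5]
x^3 - 15*x^2 + 75*x - 125

Expanding det(x·I − A) (e.g. by cofactor expansion or by noting that A is similar to its Jordan form J, which has the same characteristic polynomial as A) gives
  χ_A(x) = x^3 - 15*x^2 + 75*x - 125
which factors as (x - 5)^3. The eigenvalues (with algebraic multiplicities) are λ = 5 with multiplicity 3.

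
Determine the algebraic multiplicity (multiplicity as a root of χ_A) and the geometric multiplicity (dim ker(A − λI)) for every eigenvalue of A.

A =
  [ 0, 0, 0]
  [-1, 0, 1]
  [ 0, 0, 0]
λ = 0: alg = 3, geom = 2

Step 1 — factor the characteristic polynomial to read off the algebraic multiplicities:
  χ_A(x) = x^3

Step 2 — compute geometric multiplicities via the rank-nullity identity g(λ) = n − rank(A − λI):
  rank(A − (0)·I) = 1, so dim ker(A − (0)·I) = n − 1 = 2

Summary:
  λ = 0: algebraic multiplicity = 3, geometric multiplicity = 2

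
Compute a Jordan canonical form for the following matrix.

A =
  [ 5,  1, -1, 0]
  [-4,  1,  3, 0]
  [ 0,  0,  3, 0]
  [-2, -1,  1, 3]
J_3(3) ⊕ J_1(3)

The characteristic polynomial is
  det(x·I − A) = x^4 - 12*x^3 + 54*x^2 - 108*x + 81 = (x - 3)^4

Eigenvalues and multiplicities (the geometric multiplicity of λ is n − rank(A − λI), which equals the number of Jordan blocks for λ):
  λ = 3: algebraic multiplicity = 4, geometric multiplicity = 2

Determining the block sizes for each eigenvalue:
  λ = 3: with am = 4 and gm = 2, the partition is not yet determined (e.g. several partitions of 4 into 2 parts exist). Let N = A − (3)·I. Computing rank(N^1) = 2, rank(N^2) = 1, rank(N^3) = 0; the number of blocks of size ≥ j is rank(N^{j−1}) − rank(N^j), giving [2, 1, 1]. So we have 1 block(s) of size 3, 1 block(s) of size 1 → block sizes [3, 1]

Assembling the blocks gives a Jordan form
J =
  [3, 1, 0, 0]
  [0, 3, 1, 0]
  [0, 0, 3, 0]
  [0, 0, 0, 3]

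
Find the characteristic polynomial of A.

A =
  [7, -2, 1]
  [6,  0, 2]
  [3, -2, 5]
x^3 - 12*x^2 + 48*x - 64

Expanding det(x·I − A) (e.g. by cofactor expansion or by noting that A is similar to its Jordan form J, which has the same characteristic polynomial as A) gives
  χ_A(x) = x^3 - 12*x^2 + 48*x - 64
which factors as (x - 4)^3. The eigenvalues (with algebraic multiplicities) are λ = 4 with multiplicity 3.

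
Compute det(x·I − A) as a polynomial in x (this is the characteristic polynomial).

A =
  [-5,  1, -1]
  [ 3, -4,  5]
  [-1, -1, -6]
x^3 + 15*x^2 + 75*x + 125

Expanding det(x·I − A) (e.g. by cofactor expansion or by noting that A is similar to its Jordan form J, which has the same characteristic polynomial as A) gives
  χ_A(x) = x^3 + 15*x^2 + 75*x + 125
which factors as (x + 5)^3. The eigenvalues (with algebraic multiplicities) are λ = -5 with multiplicity 3.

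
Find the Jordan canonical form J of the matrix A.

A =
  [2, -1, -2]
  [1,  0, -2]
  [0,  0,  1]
J_2(1) ⊕ J_1(1)

The characteristic polynomial is
  det(x·I − A) = x^3 - 3*x^2 + 3*x - 1 = (x - 1)^3

Eigenvalues and multiplicities (the geometric multiplicity of λ is n − rank(A − λI), which equals the number of Jordan blocks for λ):
  λ = 1: algebraic multiplicity = 3, geometric multiplicity = 2

Determining the block sizes for each eigenvalue:
  λ = 1: 2 blocks summing to 3 forces exactly one block of size 2 and the rest size 1 → block sizes [2, 1]

Assembling the blocks gives a Jordan form
J =
  [1, 1, 0]
  [0, 1, 0]
  [0, 0, 1]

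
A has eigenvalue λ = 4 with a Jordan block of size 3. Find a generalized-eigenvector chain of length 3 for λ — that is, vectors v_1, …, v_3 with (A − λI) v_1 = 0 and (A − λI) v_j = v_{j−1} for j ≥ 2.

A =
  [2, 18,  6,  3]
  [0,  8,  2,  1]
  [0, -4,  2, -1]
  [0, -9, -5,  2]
A Jordan chain for λ = 4 of length 3:
v_1 = (-3, -1, 1, 2)ᵀ
v_2 = (12, 4, -4, -9)ᵀ
v_3 = (3, 1, 0, 0)ᵀ

Let N = A − (4)·I. We want v_3 with N^3 v_3 = 0 but N^2 v_3 ≠ 0; then v_{j-1} := N · v_j for j = 3, …, 2.

Pick v_3 = (3, 1, 0, 0)ᵀ.
Then v_2 = N · v_3 = (12, 4, -4, -9)ᵀ.
Then v_1 = N · v_2 = (-3, -1, 1, 2)ᵀ.

Sanity check: (A − (4)·I) v_1 = (0, 0, 0, 0)ᵀ = 0. ✓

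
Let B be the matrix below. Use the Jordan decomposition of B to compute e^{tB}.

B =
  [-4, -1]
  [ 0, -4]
e^{tB} =
  [exp(-4*t), -t*exp(-4*t)]
  [0, exp(-4*t)]

Strategy: write B = P · J · P⁻¹ where J is a Jordan canonical form, so e^{tB} = P · e^{tJ} · P⁻¹, and e^{tJ} can be computed block-by-block.

B has Jordan form
J =
  [-4,  1]
  [ 0, -4]
(up to reordering of blocks).

Per-block formulas:
  For a 2×2 Jordan block J_2(-4): exp(t · J_2(-4)) = e^(-4t)·(I + t·N), where N is the 2×2 nilpotent shift.

After assembling e^{tJ} and conjugating by P, we get:

e^{tB} =
  [exp(-4*t), -t*exp(-4*t)]
  [0, exp(-4*t)]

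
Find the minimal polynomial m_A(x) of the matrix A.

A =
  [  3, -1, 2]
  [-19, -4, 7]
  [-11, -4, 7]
x^3 - 6*x^2 + 12*x - 8

The characteristic polynomial is χ_A(x) = (x - 2)^3, so the eigenvalues are known. The minimal polynomial is
  m_A(x) = Π_λ (x − λ)^{k_λ}
where k_λ is the size of the *largest* Jordan block for λ (equivalently, the smallest k with (A − λI)^k v = 0 for every generalised eigenvector v of λ).

  λ = 2: largest Jordan block has size 3, contributing (x − 2)^3

So m_A(x) = (x - 2)^3 = x^3 - 6*x^2 + 12*x - 8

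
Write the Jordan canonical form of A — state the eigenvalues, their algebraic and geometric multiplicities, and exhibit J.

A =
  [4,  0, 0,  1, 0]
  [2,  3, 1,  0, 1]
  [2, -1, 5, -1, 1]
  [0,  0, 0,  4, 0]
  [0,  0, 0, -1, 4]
J_2(4) ⊕ J_2(4) ⊕ J_1(4)

The characteristic polynomial is
  det(x·I − A) = x^5 - 20*x^4 + 160*x^3 - 640*x^2 + 1280*x - 1024 = (x - 4)^5

Eigenvalues and multiplicities (the geometric multiplicity of λ is n − rank(A − λI), which equals the number of Jordan blocks for λ):
  λ = 4: algebraic multiplicity = 5, geometric multiplicity = 3

Determining the block sizes for each eigenvalue:
  λ = 4: with am = 5 and gm = 3, the partition is not yet determined (e.g. several partitions of 5 into 3 parts exist). Let N = A − (4)·I. Computing rank(N^1) = 2, rank(N^2) = 0; the number of blocks of size ≥ j is rank(N^{j−1}) − rank(N^j), giving [3, 2]. So we have 2 block(s) of size 2, 1 block(s) of size 1 → block sizes [2, 2, 1]

Assembling the blocks gives a Jordan form
J =
  [4, 1, 0, 0, 0]
  [0, 4, 0, 0, 0]
  [0, 0, 4, 1, 0]
  [0, 0, 0, 4, 0]
  [0, 0, 0, 0, 4]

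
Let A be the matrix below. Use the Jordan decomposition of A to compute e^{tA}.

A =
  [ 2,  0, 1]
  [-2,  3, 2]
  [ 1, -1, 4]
e^{tA} =
  [t^2*exp(3*t) - t*exp(3*t) + exp(3*t), -t^2*exp(3*t)/2, t*exp(3*t)]
  [2*t^2*exp(3*t) - 2*t*exp(3*t), -t^2*exp(3*t) + exp(3*t), 2*t*exp(3*t)]
  [t^2*exp(3*t) + t*exp(3*t), -t^2*exp(3*t)/2 - t*exp(3*t), t*exp(3*t) + exp(3*t)]

Strategy: write A = P · J · P⁻¹ where J is a Jordan canonical form, so e^{tA} = P · e^{tJ} · P⁻¹, and e^{tJ} can be computed block-by-block.

A has Jordan form
J =
  [3, 1, 0]
  [0, 3, 1]
  [0, 0, 3]
(up to reordering of blocks).

Per-block formulas:
  For a 3×3 Jordan block J_3(3): exp(t · J_3(3)) = e^(3t)·(I + t·N + (t^2/2)·N^2), where N is the 3×3 nilpotent shift.

After assembling e^{tJ} and conjugating by P, we get:

e^{tA} =
  [t^2*exp(3*t) - t*exp(3*t) + exp(3*t), -t^2*exp(3*t)/2, t*exp(3*t)]
  [2*t^2*exp(3*t) - 2*t*exp(3*t), -t^2*exp(3*t) + exp(3*t), 2*t*exp(3*t)]
  [t^2*exp(3*t) + t*exp(3*t), -t^2*exp(3*t)/2 - t*exp(3*t), t*exp(3*t) + exp(3*t)]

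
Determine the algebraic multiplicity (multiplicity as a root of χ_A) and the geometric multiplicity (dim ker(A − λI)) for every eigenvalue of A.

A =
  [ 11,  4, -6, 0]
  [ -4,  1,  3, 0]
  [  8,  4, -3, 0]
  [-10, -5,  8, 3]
λ = 3: alg = 4, geom = 2

Step 1 — factor the characteristic polynomial to read off the algebraic multiplicities:
  χ_A(x) = (x - 3)^4

Step 2 — compute geometric multiplicities via the rank-nullity identity g(λ) = n − rank(A − λI):
  rank(A − (3)·I) = 2, so dim ker(A − (3)·I) = n − 2 = 2

Summary:
  λ = 3: algebraic multiplicity = 4, geometric multiplicity = 2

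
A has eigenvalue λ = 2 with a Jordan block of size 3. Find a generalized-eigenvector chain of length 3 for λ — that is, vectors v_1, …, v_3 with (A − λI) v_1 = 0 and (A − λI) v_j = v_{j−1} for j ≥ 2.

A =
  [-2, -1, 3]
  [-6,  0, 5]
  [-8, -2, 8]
A Jordan chain for λ = 2 of length 3:
v_1 = (-2, -4, -4)ᵀ
v_2 = (-4, -6, -8)ᵀ
v_3 = (1, 0, 0)ᵀ

Let N = A − (2)·I. We want v_3 with N^3 v_3 = 0 but N^2 v_3 ≠ 0; then v_{j-1} := N · v_j for j = 3, …, 2.

Pick v_3 = (1, 0, 0)ᵀ.
Then v_2 = N · v_3 = (-4, -6, -8)ᵀ.
Then v_1 = N · v_2 = (-2, -4, -4)ᵀ.

Sanity check: (A − (2)·I) v_1 = (0, 0, 0)ᵀ = 0. ✓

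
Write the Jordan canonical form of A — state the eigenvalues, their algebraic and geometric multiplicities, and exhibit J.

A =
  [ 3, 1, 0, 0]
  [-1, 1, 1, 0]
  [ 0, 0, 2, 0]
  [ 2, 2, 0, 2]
J_3(2) ⊕ J_1(2)

The characteristic polynomial is
  det(x·I − A) = x^4 - 8*x^3 + 24*x^2 - 32*x + 16 = (x - 2)^4

Eigenvalues and multiplicities (the geometric multiplicity of λ is n − rank(A − λI), which equals the number of Jordan blocks for λ):
  λ = 2: algebraic multiplicity = 4, geometric multiplicity = 2

Determining the block sizes for each eigenvalue:
  λ = 2: with am = 4 and gm = 2, the partition is not yet determined (e.g. several partitions of 4 into 2 parts exist). Let N = A − (2)·I. Computing rank(N^1) = 2, rank(N^2) = 1, rank(N^3) = 0; the number of blocks of size ≥ j is rank(N^{j−1}) − rank(N^j), giving [2, 1, 1]. So we have 1 block(s) of size 3, 1 block(s) of size 1 → block sizes [3, 1]

Assembling the blocks gives a Jordan form
J =
  [2, 1, 0, 0]
  [0, 2, 1, 0]
  [0, 0, 2, 0]
  [0, 0, 0, 2]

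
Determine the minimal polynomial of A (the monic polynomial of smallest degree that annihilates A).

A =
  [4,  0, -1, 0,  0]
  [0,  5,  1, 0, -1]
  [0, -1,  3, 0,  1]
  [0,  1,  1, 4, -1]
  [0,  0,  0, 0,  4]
x^3 - 12*x^2 + 48*x - 64

The characteristic polynomial is χ_A(x) = (x - 4)^5, so the eigenvalues are known. The minimal polynomial is
  m_A(x) = Π_λ (x − λ)^{k_λ}
where k_λ is the size of the *largest* Jordan block for λ (equivalently, the smallest k with (A − λI)^k v = 0 for every generalised eigenvector v of λ).

  λ = 4: largest Jordan block has size 3, contributing (x − 4)^3

So m_A(x) = (x - 4)^3 = x^3 - 12*x^2 + 48*x - 64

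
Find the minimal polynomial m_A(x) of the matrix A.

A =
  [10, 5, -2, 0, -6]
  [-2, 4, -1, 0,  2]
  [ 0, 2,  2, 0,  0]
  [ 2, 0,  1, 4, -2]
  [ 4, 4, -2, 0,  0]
x^3 - 12*x^2 + 48*x - 64

The characteristic polynomial is χ_A(x) = (x - 4)^5, so the eigenvalues are known. The minimal polynomial is
  m_A(x) = Π_λ (x − λ)^{k_λ}
where k_λ is the size of the *largest* Jordan block for λ (equivalently, the smallest k with (A − λI)^k v = 0 for every generalised eigenvector v of λ).

  λ = 4: largest Jordan block has size 3, contributing (x − 4)^3

So m_A(x) = (x - 4)^3 = x^3 - 12*x^2 + 48*x - 64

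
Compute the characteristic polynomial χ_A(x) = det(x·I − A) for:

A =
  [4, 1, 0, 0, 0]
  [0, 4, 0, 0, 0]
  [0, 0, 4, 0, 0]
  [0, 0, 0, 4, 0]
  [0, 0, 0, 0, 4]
x^5 - 20*x^4 + 160*x^3 - 640*x^2 + 1280*x - 1024

Expanding det(x·I − A) (e.g. by cofactor expansion or by noting that A is similar to its Jordan form J, which has the same characteristic polynomial as A) gives
  χ_A(x) = x^5 - 20*x^4 + 160*x^3 - 640*x^2 + 1280*x - 1024
which factors as (x - 4)^5. The eigenvalues (with algebraic multiplicities) are λ = 4 with multiplicity 5.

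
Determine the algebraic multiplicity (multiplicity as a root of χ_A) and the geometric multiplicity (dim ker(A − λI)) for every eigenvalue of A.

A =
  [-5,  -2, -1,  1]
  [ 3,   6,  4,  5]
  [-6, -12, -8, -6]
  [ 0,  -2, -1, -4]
λ = -5: alg = 1, geom = 1; λ = -2: alg = 3, geom = 2

Step 1 — factor the characteristic polynomial to read off the algebraic multiplicities:
  χ_A(x) = (x + 2)^3*(x + 5)

Step 2 — compute geometric multiplicities via the rank-nullity identity g(λ) = n − rank(A − λI):
  rank(A − (-5)·I) = 3, so dim ker(A − (-5)·I) = n − 3 = 1
  rank(A − (-2)·I) = 2, so dim ker(A − (-2)·I) = n − 2 = 2

Summary:
  λ = -5: algebraic multiplicity = 1, geometric multiplicity = 1
  λ = -2: algebraic multiplicity = 3, geometric multiplicity = 2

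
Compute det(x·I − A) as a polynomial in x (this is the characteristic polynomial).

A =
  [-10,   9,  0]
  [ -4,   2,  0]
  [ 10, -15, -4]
x^3 + 12*x^2 + 48*x + 64

Expanding det(x·I − A) (e.g. by cofactor expansion or by noting that A is similar to its Jordan form J, which has the same characteristic polynomial as A) gives
  χ_A(x) = x^3 + 12*x^2 + 48*x + 64
which factors as (x + 4)^3. The eigenvalues (with algebraic multiplicities) are λ = -4 with multiplicity 3.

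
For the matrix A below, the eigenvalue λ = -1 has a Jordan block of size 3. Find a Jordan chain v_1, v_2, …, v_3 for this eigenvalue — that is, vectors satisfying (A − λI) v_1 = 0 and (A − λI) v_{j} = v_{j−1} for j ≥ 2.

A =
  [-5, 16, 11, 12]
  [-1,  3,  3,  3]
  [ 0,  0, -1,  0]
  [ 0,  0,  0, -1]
A Jordan chain for λ = -1 of length 3:
v_1 = (4, 1, 0, 0)ᵀ
v_2 = (11, 3, 0, 0)ᵀ
v_3 = (0, 0, 1, 0)ᵀ

Let N = A − (-1)·I. We want v_3 with N^3 v_3 = 0 but N^2 v_3 ≠ 0; then v_{j-1} := N · v_j for j = 3, …, 2.

Pick v_3 = (0, 0, 1, 0)ᵀ.
Then v_2 = N · v_3 = (11, 3, 0, 0)ᵀ.
Then v_1 = N · v_2 = (4, 1, 0, 0)ᵀ.

Sanity check: (A − (-1)·I) v_1 = (0, 0, 0, 0)ᵀ = 0. ✓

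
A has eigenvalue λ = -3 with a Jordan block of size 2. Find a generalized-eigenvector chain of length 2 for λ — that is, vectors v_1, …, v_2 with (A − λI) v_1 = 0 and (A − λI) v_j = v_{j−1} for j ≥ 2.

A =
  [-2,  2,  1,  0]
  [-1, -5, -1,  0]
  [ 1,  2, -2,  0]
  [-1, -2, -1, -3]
A Jordan chain for λ = -3 of length 2:
v_1 = (1, -1, 1, -1)ᵀ
v_2 = (1, 0, 0, 0)ᵀ

Let N = A − (-3)·I. We want v_2 with N^2 v_2 = 0 but N^1 v_2 ≠ 0; then v_{j-1} := N · v_j for j = 2, …, 2.

Pick v_2 = (1, 0, 0, 0)ᵀ.
Then v_1 = N · v_2 = (1, -1, 1, -1)ᵀ.

Sanity check: (A − (-3)·I) v_1 = (0, 0, 0, 0)ᵀ = 0. ✓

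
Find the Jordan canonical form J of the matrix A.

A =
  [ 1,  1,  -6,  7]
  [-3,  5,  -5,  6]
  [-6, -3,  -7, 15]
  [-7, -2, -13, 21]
J_2(5) ⊕ J_2(5)

The characteristic polynomial is
  det(x·I − A) = x^4 - 20*x^3 + 150*x^2 - 500*x + 625 = (x - 5)^4

Eigenvalues and multiplicities (the geometric multiplicity of λ is n − rank(A − λI), which equals the number of Jordan blocks for λ):
  λ = 5: algebraic multiplicity = 4, geometric multiplicity = 2

Determining the block sizes for each eigenvalue:
  λ = 5: with am = 4 and gm = 2, the partition is not yet determined (e.g. several partitions of 4 into 2 parts exist). Let N = A − (5)·I. Computing rank(N^1) = 2, rank(N^2) = 0; the number of blocks of size ≥ j is rank(N^{j−1}) − rank(N^j), giving [2, 2]. So we have 2 block(s) of size 2 → block sizes [2, 2]

Assembling the blocks gives a Jordan form
J =
  [5, 1, 0, 0]
  [0, 5, 0, 0]
  [0, 0, 5, 1]
  [0, 0, 0, 5]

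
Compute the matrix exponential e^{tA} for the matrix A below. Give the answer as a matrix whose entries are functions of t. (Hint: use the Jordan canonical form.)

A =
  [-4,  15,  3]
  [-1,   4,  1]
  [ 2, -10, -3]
e^{tA} =
  [-3*t*exp(-t) + exp(-t), 15*t*exp(-t), 3*t*exp(-t)]
  [-t*exp(-t), 5*t*exp(-t) + exp(-t), t*exp(-t)]
  [2*t*exp(-t), -10*t*exp(-t), -2*t*exp(-t) + exp(-t)]

Strategy: write A = P · J · P⁻¹ where J is a Jordan canonical form, so e^{tA} = P · e^{tJ} · P⁻¹, and e^{tJ} can be computed block-by-block.

A has Jordan form
J =
  [-1,  1,  0]
  [ 0, -1,  0]
  [ 0,  0, -1]
(up to reordering of blocks).

Per-block formulas:
  For a 2×2 Jordan block J_2(-1): exp(t · J_2(-1)) = e^(-1t)·(I + t·N), where N is the 2×2 nilpotent shift.
  For a 1×1 block at λ = -1: exp(t · [-1]) = [e^(-1t)].

After assembling e^{tJ} and conjugating by P, we get:

e^{tA} =
  [-3*t*exp(-t) + exp(-t), 15*t*exp(-t), 3*t*exp(-t)]
  [-t*exp(-t), 5*t*exp(-t) + exp(-t), t*exp(-t)]
  [2*t*exp(-t), -10*t*exp(-t), -2*t*exp(-t) + exp(-t)]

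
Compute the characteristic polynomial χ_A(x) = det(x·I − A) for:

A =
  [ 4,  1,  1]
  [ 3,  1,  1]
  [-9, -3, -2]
x^3 - 3*x^2 + 3*x - 1

Expanding det(x·I − A) (e.g. by cofactor expansion or by noting that A is similar to its Jordan form J, which has the same characteristic polynomial as A) gives
  χ_A(x) = x^3 - 3*x^2 + 3*x - 1
which factors as (x - 1)^3. The eigenvalues (with algebraic multiplicities) are λ = 1 with multiplicity 3.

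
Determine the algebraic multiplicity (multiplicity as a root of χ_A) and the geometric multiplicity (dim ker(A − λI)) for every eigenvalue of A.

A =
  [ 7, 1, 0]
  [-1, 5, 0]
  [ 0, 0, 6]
λ = 6: alg = 3, geom = 2

Step 1 — factor the characteristic polynomial to read off the algebraic multiplicities:
  χ_A(x) = (x - 6)^3

Step 2 — compute geometric multiplicities via the rank-nullity identity g(λ) = n − rank(A − λI):
  rank(A − (6)·I) = 1, so dim ker(A − (6)·I) = n − 1 = 2

Summary:
  λ = 6: algebraic multiplicity = 3, geometric multiplicity = 2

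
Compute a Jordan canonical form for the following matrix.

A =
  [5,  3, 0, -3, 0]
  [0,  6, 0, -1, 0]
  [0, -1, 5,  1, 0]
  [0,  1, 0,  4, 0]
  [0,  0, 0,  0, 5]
J_2(5) ⊕ J_1(5) ⊕ J_1(5) ⊕ J_1(5)

The characteristic polynomial is
  det(x·I − A) = x^5 - 25*x^4 + 250*x^3 - 1250*x^2 + 3125*x - 3125 = (x - 5)^5

Eigenvalues and multiplicities (the geometric multiplicity of λ is n − rank(A − λI), which equals the number of Jordan blocks for λ):
  λ = 5: algebraic multiplicity = 5, geometric multiplicity = 4

Determining the block sizes for each eigenvalue:
  λ = 5: 4 blocks summing to 5 forces exactly one block of size 2 and the rest size 1 → block sizes [2, 1, 1, 1]

Assembling the blocks gives a Jordan form
J =
  [5, 1, 0, 0, 0]
  [0, 5, 0, 0, 0]
  [0, 0, 5, 0, 0]
  [0, 0, 0, 5, 0]
  [0, 0, 0, 0, 5]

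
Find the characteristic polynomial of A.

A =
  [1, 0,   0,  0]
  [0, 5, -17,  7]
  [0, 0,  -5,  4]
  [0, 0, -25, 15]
x^4 - 16*x^3 + 90*x^2 - 200*x + 125

Expanding det(x·I − A) (e.g. by cofactor expansion or by noting that A is similar to its Jordan form J, which has the same characteristic polynomial as A) gives
  χ_A(x) = x^4 - 16*x^3 + 90*x^2 - 200*x + 125
which factors as (x - 5)^3*(x - 1). The eigenvalues (with algebraic multiplicities) are λ = 1 with multiplicity 1, λ = 5 with multiplicity 3.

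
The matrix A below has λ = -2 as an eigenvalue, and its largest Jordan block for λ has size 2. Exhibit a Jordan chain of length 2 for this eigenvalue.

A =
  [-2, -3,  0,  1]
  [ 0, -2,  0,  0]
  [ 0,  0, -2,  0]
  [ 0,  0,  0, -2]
A Jordan chain for λ = -2 of length 2:
v_1 = (-3, 0, 0, 0)ᵀ
v_2 = (0, 1, 0, 0)ᵀ

Let N = A − (-2)·I. We want v_2 with N^2 v_2 = 0 but N^1 v_2 ≠ 0; then v_{j-1} := N · v_j for j = 2, …, 2.

Pick v_2 = (0, 1, 0, 0)ᵀ.
Then v_1 = N · v_2 = (-3, 0, 0, 0)ᵀ.

Sanity check: (A − (-2)·I) v_1 = (0, 0, 0, 0)ᵀ = 0. ✓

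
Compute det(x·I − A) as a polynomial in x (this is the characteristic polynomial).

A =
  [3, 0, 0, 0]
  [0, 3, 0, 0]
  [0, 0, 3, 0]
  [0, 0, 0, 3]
x^4 - 12*x^3 + 54*x^2 - 108*x + 81

Expanding det(x·I − A) (e.g. by cofactor expansion or by noting that A is similar to its Jordan form J, which has the same characteristic polynomial as A) gives
  χ_A(x) = x^4 - 12*x^3 + 54*x^2 - 108*x + 81
which factors as (x - 3)^4. The eigenvalues (with algebraic multiplicities) are λ = 3 with multiplicity 4.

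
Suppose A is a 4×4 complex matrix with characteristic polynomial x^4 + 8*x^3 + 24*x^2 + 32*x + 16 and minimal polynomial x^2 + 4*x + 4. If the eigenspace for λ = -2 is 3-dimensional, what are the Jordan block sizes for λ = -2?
Block sizes for λ = -2: [2, 1, 1]

Step 1 — from the characteristic polynomial, algebraic multiplicity of λ = -2 is 4. From dim ker(A − (-2)·I) = 3, there are exactly 3 Jordan blocks for λ = -2.
Step 2 — from the minimal polynomial, the factor (x + 2)^2 tells us the largest block for λ = -2 has size 2.
Step 3 — with total size 4, 3 blocks, and largest block 2, the block sizes (in nonincreasing order) are [2, 1, 1].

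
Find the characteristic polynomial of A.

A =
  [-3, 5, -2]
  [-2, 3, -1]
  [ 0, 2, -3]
x^3 + 3*x^2 + 3*x + 1

Expanding det(x·I − A) (e.g. by cofactor expansion or by noting that A is similar to its Jordan form J, which has the same characteristic polynomial as A) gives
  χ_A(x) = x^3 + 3*x^2 + 3*x + 1
which factors as (x + 1)^3. The eigenvalues (with algebraic multiplicities) are λ = -1 with multiplicity 3.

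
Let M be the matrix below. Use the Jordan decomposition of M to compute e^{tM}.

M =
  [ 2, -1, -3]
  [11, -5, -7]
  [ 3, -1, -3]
e^{tM} =
  [-2*t^2*exp(-2*t) + 4*t*exp(-2*t) + exp(-2*t), t^2*exp(-2*t) - t*exp(-2*t), -t^2*exp(-2*t) - 3*t*exp(-2*t)]
  [-5*t^2*exp(-2*t) + 11*t*exp(-2*t), 5*t^2*exp(-2*t)/2 - 3*t*exp(-2*t) + exp(-2*t), -5*t^2*exp(-2*t)/2 - 7*t*exp(-2*t)]
  [-t^2*exp(-2*t) + 3*t*exp(-2*t), t^2*exp(-2*t)/2 - t*exp(-2*t), -t^2*exp(-2*t)/2 - t*exp(-2*t) + exp(-2*t)]

Strategy: write M = P · J · P⁻¹ where J is a Jordan canonical form, so e^{tM} = P · e^{tJ} · P⁻¹, and e^{tJ} can be computed block-by-block.

M has Jordan form
J =
  [-2,  1,  0]
  [ 0, -2,  1]
  [ 0,  0, -2]
(up to reordering of blocks).

Per-block formulas:
  For a 3×3 Jordan block J_3(-2): exp(t · J_3(-2)) = e^(-2t)·(I + t·N + (t^2/2)·N^2), where N is the 3×3 nilpotent shift.

After assembling e^{tJ} and conjugating by P, we get:

e^{tM} =
  [-2*t^2*exp(-2*t) + 4*t*exp(-2*t) + exp(-2*t), t^2*exp(-2*t) - t*exp(-2*t), -t^2*exp(-2*t) - 3*t*exp(-2*t)]
  [-5*t^2*exp(-2*t) + 11*t*exp(-2*t), 5*t^2*exp(-2*t)/2 - 3*t*exp(-2*t) + exp(-2*t), -5*t^2*exp(-2*t)/2 - 7*t*exp(-2*t)]
  [-t^2*exp(-2*t) + 3*t*exp(-2*t), t^2*exp(-2*t)/2 - t*exp(-2*t), -t^2*exp(-2*t)/2 - t*exp(-2*t) + exp(-2*t)]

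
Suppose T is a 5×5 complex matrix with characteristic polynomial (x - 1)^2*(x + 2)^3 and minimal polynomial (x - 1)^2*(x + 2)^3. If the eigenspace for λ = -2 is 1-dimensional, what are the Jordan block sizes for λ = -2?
Block sizes for λ = -2: [3]

Step 1 — from the characteristic polynomial, algebraic multiplicity of λ = -2 is 3. From dim ker(T − (-2)·I) = 1, there are exactly 1 Jordan blocks for λ = -2.
Step 2 — from the minimal polynomial, the factor (x + 2)^3 tells us the largest block for λ = -2 has size 3.
Step 3 — with total size 3, 1 blocks, and largest block 3, the block sizes (in nonincreasing order) are [3].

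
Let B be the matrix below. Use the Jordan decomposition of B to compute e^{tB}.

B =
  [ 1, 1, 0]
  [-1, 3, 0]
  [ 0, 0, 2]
e^{tB} =
  [-t*exp(2*t) + exp(2*t), t*exp(2*t), 0]
  [-t*exp(2*t), t*exp(2*t) + exp(2*t), 0]
  [0, 0, exp(2*t)]

Strategy: write B = P · J · P⁻¹ where J is a Jordan canonical form, so e^{tB} = P · e^{tJ} · P⁻¹, and e^{tJ} can be computed block-by-block.

B has Jordan form
J =
  [2, 1, 0]
  [0, 2, 0]
  [0, 0, 2]
(up to reordering of blocks).

Per-block formulas:
  For a 1×1 block at λ = 2: exp(t · [2]) = [e^(2t)].
  For a 2×2 Jordan block J_2(2): exp(t · J_2(2)) = e^(2t)·(I + t·N), where N is the 2×2 nilpotent shift.

After assembling e^{tJ} and conjugating by P, we get:

e^{tB} =
  [-t*exp(2*t) + exp(2*t), t*exp(2*t), 0]
  [-t*exp(2*t), t*exp(2*t) + exp(2*t), 0]
  [0, 0, exp(2*t)]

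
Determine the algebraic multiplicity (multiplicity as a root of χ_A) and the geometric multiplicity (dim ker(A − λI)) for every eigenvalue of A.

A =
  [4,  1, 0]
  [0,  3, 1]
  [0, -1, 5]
λ = 4: alg = 3, geom = 1

Step 1 — factor the characteristic polynomial to read off the algebraic multiplicities:
  χ_A(x) = (x - 4)^3

Step 2 — compute geometric multiplicities via the rank-nullity identity g(λ) = n − rank(A − λI):
  rank(A − (4)·I) = 2, so dim ker(A − (4)·I) = n − 2 = 1

Summary:
  λ = 4: algebraic multiplicity = 3, geometric multiplicity = 1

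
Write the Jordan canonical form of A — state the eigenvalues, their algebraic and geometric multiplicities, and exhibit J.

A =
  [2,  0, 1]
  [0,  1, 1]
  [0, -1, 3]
J_3(2)

The characteristic polynomial is
  det(x·I − A) = x^3 - 6*x^2 + 12*x - 8 = (x - 2)^3

Eigenvalues and multiplicities (the geometric multiplicity of λ is n − rank(A − λI), which equals the number of Jordan blocks for λ):
  λ = 2: algebraic multiplicity = 3, geometric multiplicity = 1

Determining the block sizes for each eigenvalue:
  λ = 2: one block (gm = 1), so the single block has size am = 3 → block sizes [3]

Assembling the blocks gives a Jordan form
J =
  [2, 1, 0]
  [0, 2, 1]
  [0, 0, 2]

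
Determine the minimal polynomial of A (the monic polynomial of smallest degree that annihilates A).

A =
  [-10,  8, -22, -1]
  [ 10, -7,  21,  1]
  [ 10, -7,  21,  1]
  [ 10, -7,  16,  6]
x^4 - 10*x^3 + 25*x^2

The characteristic polynomial is χ_A(x) = x^2*(x - 5)^2, so the eigenvalues are known. The minimal polynomial is
  m_A(x) = Π_λ (x − λ)^{k_λ}
where k_λ is the size of the *largest* Jordan block for λ (equivalently, the smallest k with (A − λI)^k v = 0 for every generalised eigenvector v of λ).

  λ = 0: largest Jordan block has size 2, contributing (x − 0)^2
  λ = 5: largest Jordan block has size 2, contributing (x − 5)^2

So m_A(x) = x^2*(x - 5)^2 = x^4 - 10*x^3 + 25*x^2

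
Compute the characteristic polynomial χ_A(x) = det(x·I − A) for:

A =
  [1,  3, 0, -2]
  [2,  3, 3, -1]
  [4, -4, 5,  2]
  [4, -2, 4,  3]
x^4 - 12*x^3 + 54*x^2 - 108*x + 81

Expanding det(x·I − A) (e.g. by cofactor expansion or by noting that A is similar to its Jordan form J, which has the same characteristic polynomial as A) gives
  χ_A(x) = x^4 - 12*x^3 + 54*x^2 - 108*x + 81
which factors as (x - 3)^4. The eigenvalues (with algebraic multiplicities) are λ = 3 with multiplicity 4.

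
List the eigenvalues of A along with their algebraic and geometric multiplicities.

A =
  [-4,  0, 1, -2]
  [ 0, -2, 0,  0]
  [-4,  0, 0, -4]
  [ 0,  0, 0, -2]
λ = -2: alg = 4, geom = 3

Step 1 — factor the characteristic polynomial to read off the algebraic multiplicities:
  χ_A(x) = (x + 2)^4

Step 2 — compute geometric multiplicities via the rank-nullity identity g(λ) = n − rank(A − λI):
  rank(A − (-2)·I) = 1, so dim ker(A − (-2)·I) = n − 1 = 3

Summary:
  λ = -2: algebraic multiplicity = 4, geometric multiplicity = 3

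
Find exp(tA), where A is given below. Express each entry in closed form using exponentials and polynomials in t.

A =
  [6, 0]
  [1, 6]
e^{tA} =
  [exp(6*t), 0]
  [t*exp(6*t), exp(6*t)]

Strategy: write A = P · J · P⁻¹ where J is a Jordan canonical form, so e^{tA} = P · e^{tJ} · P⁻¹, and e^{tJ} can be computed block-by-block.

A has Jordan form
J =
  [6, 1]
  [0, 6]
(up to reordering of blocks).

Per-block formulas:
  For a 2×2 Jordan block J_2(6): exp(t · J_2(6)) = e^(6t)·(I + t·N), where N is the 2×2 nilpotent shift.

After assembling e^{tJ} and conjugating by P, we get:

e^{tA} =
  [exp(6*t), 0]
  [t*exp(6*t), exp(6*t)]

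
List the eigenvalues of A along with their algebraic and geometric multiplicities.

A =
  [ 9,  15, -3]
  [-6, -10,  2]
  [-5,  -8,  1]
λ = 0: alg = 3, geom = 1

Step 1 — factor the characteristic polynomial to read off the algebraic multiplicities:
  χ_A(x) = x^3

Step 2 — compute geometric multiplicities via the rank-nullity identity g(λ) = n − rank(A − λI):
  rank(A − (0)·I) = 2, so dim ker(A − (0)·I) = n − 2 = 1

Summary:
  λ = 0: algebraic multiplicity = 3, geometric multiplicity = 1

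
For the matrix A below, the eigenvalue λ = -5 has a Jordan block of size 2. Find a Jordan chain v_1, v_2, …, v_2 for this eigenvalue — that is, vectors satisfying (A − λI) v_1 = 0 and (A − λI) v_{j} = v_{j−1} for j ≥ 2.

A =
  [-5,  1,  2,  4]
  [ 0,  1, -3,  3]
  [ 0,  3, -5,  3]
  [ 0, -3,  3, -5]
A Jordan chain for λ = -5 of length 2:
v_1 = (-1, 0, 0, 0)ᵀ
v_2 = (0, 1, 1, -1)ᵀ

Let N = A − (-5)·I. We want v_2 with N^2 v_2 = 0 but N^1 v_2 ≠ 0; then v_{j-1} := N · v_j for j = 2, …, 2.

Pick v_2 = (0, 1, 1, -1)ᵀ.
Then v_1 = N · v_2 = (-1, 0, 0, 0)ᵀ.

Sanity check: (A − (-5)·I) v_1 = (0, 0, 0, 0)ᵀ = 0. ✓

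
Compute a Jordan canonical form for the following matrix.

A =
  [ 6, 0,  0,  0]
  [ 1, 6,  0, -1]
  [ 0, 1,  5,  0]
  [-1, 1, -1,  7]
J_3(6) ⊕ J_1(6)

The characteristic polynomial is
  det(x·I − A) = x^4 - 24*x^3 + 216*x^2 - 864*x + 1296 = (x - 6)^4

Eigenvalues and multiplicities (the geometric multiplicity of λ is n − rank(A − λI), which equals the number of Jordan blocks for λ):
  λ = 6: algebraic multiplicity = 4, geometric multiplicity = 2

Determining the block sizes for each eigenvalue:
  λ = 6: with am = 4 and gm = 2, the partition is not yet determined (e.g. several partitions of 4 into 2 parts exist). Let N = A − (6)·I. Computing rank(N^1) = 2, rank(N^2) = 1, rank(N^3) = 0; the number of blocks of size ≥ j is rank(N^{j−1}) − rank(N^j), giving [2, 1, 1]. So we have 1 block(s) of size 3, 1 block(s) of size 1 → block sizes [3, 1]

Assembling the blocks gives a Jordan form
J =
  [6, 1, 0, 0]
  [0, 6, 1, 0]
  [0, 0, 6, 0]
  [0, 0, 0, 6]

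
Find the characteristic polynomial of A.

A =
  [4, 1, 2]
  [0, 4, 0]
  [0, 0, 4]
x^3 - 12*x^2 + 48*x - 64

Expanding det(x·I − A) (e.g. by cofactor expansion or by noting that A is similar to its Jordan form J, which has the same characteristic polynomial as A) gives
  χ_A(x) = x^3 - 12*x^2 + 48*x - 64
which factors as (x - 4)^3. The eigenvalues (with algebraic multiplicities) are λ = 4 with multiplicity 3.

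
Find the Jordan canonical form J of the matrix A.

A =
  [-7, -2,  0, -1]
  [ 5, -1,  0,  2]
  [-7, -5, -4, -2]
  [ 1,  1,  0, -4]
J_3(-4) ⊕ J_1(-4)

The characteristic polynomial is
  det(x·I − A) = x^4 + 16*x^3 + 96*x^2 + 256*x + 256 = (x + 4)^4

Eigenvalues and multiplicities (the geometric multiplicity of λ is n − rank(A − λI), which equals the number of Jordan blocks for λ):
  λ = -4: algebraic multiplicity = 4, geometric multiplicity = 2

Determining the block sizes for each eigenvalue:
  λ = -4: with am = 4 and gm = 2, the partition is not yet determined (e.g. several partitions of 4 into 2 parts exist). Let N = A − (-4)·I. Computing rank(N^1) = 2, rank(N^2) = 1, rank(N^3) = 0; the number of blocks of size ≥ j is rank(N^{j−1}) − rank(N^j), giving [2, 1, 1]. So we have 1 block(s) of size 3, 1 block(s) of size 1 → block sizes [3, 1]

Assembling the blocks gives a Jordan form
J =
  [-4,  1,  0,  0]
  [ 0, -4,  1,  0]
  [ 0,  0, -4,  0]
  [ 0,  0,  0, -4]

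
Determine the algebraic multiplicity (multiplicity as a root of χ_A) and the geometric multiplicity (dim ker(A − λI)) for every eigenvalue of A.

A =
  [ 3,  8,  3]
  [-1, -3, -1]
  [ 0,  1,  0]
λ = 0: alg = 3, geom = 1

Step 1 — factor the characteristic polynomial to read off the algebraic multiplicities:
  χ_A(x) = x^3

Step 2 — compute geometric multiplicities via the rank-nullity identity g(λ) = n − rank(A − λI):
  rank(A − (0)·I) = 2, so dim ker(A − (0)·I) = n − 2 = 1

Summary:
  λ = 0: algebraic multiplicity = 3, geometric multiplicity = 1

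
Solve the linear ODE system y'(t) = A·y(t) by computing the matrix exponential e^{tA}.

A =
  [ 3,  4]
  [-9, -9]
e^{tA} =
  [6*t*exp(-3*t) + exp(-3*t), 4*t*exp(-3*t)]
  [-9*t*exp(-3*t), -6*t*exp(-3*t) + exp(-3*t)]

Strategy: write A = P · J · P⁻¹ where J is a Jordan canonical form, so e^{tA} = P · e^{tJ} · P⁻¹, and e^{tJ} can be computed block-by-block.

A has Jordan form
J =
  [-3,  1]
  [ 0, -3]
(up to reordering of blocks).

Per-block formulas:
  For a 2×2 Jordan block J_2(-3): exp(t · J_2(-3)) = e^(-3t)·(I + t·N), where N is the 2×2 nilpotent shift.

After assembling e^{tJ} and conjugating by P, we get:

e^{tA} =
  [6*t*exp(-3*t) + exp(-3*t), 4*t*exp(-3*t)]
  [-9*t*exp(-3*t), -6*t*exp(-3*t) + exp(-3*t)]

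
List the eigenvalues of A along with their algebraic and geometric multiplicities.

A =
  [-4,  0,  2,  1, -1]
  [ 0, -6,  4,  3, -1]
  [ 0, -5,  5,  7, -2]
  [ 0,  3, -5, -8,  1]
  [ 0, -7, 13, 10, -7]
λ = -4: alg = 5, geom = 3

Step 1 — factor the characteristic polynomial to read off the algebraic multiplicities:
  χ_A(x) = (x + 4)^5

Step 2 — compute geometric multiplicities via the rank-nullity identity g(λ) = n − rank(A − λI):
  rank(A − (-4)·I) = 2, so dim ker(A − (-4)·I) = n − 2 = 3

Summary:
  λ = -4: algebraic multiplicity = 5, geometric multiplicity = 3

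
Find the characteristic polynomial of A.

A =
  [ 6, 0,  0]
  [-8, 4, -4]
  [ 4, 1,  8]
x^3 - 18*x^2 + 108*x - 216

Expanding det(x·I − A) (e.g. by cofactor expansion or by noting that A is similar to its Jordan form J, which has the same characteristic polynomial as A) gives
  χ_A(x) = x^3 - 18*x^2 + 108*x - 216
which factors as (x - 6)^3. The eigenvalues (with algebraic multiplicities) are λ = 6 with multiplicity 3.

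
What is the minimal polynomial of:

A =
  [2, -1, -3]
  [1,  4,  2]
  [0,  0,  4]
x^3 - 10*x^2 + 33*x - 36

The characteristic polynomial is χ_A(x) = (x - 4)*(x - 3)^2, so the eigenvalues are known. The minimal polynomial is
  m_A(x) = Π_λ (x − λ)^{k_λ}
where k_λ is the size of the *largest* Jordan block for λ (equivalently, the smallest k with (A − λI)^k v = 0 for every generalised eigenvector v of λ).

  λ = 3: largest Jordan block has size 2, contributing (x − 3)^2
  λ = 4: largest Jordan block has size 1, contributing (x − 4)

So m_A(x) = (x - 4)*(x - 3)^2 = x^3 - 10*x^2 + 33*x - 36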